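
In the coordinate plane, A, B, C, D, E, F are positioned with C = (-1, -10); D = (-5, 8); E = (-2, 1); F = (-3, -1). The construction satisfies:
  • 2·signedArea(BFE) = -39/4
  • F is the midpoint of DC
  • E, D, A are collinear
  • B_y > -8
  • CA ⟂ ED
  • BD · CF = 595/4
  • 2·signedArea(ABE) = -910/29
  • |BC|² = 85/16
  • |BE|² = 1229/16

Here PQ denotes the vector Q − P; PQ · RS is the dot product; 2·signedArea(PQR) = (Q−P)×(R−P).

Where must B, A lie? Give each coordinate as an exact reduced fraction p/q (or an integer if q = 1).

1. B_x = -3/2  [BD · CF = 595/4 ∩ 2·signedArea(BFE) = -39/4]
2. B_y = -31/4  [BD · CF = 595/4 ∩ 2·signedArea(BFE) = -39/4]
   → B = (-3/2, -31/4)
3. A_x = 62/29  [E, D, A are collinear ∩ CA ⟂ ED]
4. A_y = -251/29  [E, D, A are collinear ∩ CA ⟂ ED]
   → A = (62/29, -251/29)

A = (62/29, -251/29)
B = (-3/2, -31/4)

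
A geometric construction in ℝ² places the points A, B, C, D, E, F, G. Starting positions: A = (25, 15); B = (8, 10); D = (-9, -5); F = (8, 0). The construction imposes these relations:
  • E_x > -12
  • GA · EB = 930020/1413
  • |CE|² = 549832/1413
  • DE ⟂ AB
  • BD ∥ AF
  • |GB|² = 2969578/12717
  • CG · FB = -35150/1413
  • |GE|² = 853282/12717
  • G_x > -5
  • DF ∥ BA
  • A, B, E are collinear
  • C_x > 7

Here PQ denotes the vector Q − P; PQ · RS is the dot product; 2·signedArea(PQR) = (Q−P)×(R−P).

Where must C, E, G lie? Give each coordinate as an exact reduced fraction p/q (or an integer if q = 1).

1. E_x = -1838/157  [A, B, E are collinear ∩ DE ⟂ AB]
2. E_y = 660/157  [A, B, E are collinear ∩ DE ⟂ AB]
   → E = (-1838/157, 660/157)
3. G_x = -665/157  [line -3094/157·x + -910/157·y + -111020/1413 = 0 ∩ |GB|² = 2969578/12717]
4. G_y = 1195/1413  [line -3094/157·x + -910/157·y + -111020/1413 = 0 ∩ |GB|² = 2969578/12717]
   → G = (-665/157, 1195/1413)
5. C_y = 10/3  [CG · FB = -35150/1413]
6. C_x = 8  [|CE|² = 549832/1413]
   → C = (8, 10/3)

C = (8, 10/3)
E = (-1838/157, 660/157)
G = (-665/157, 1195/1413)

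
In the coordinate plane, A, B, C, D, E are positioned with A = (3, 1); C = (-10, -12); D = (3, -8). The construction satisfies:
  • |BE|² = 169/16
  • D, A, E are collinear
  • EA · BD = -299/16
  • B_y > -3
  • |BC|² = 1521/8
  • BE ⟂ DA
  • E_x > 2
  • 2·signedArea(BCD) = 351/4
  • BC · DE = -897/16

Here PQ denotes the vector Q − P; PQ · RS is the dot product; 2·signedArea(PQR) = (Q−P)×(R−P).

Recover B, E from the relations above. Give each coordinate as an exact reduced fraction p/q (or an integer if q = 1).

B = (-1/4, -9/4)
E = (3, -9/4)

1. B_x = -1/4  [line -4·x + 13·y + 113/4 = 0 ∩ |BC|² = 1521/8]
2. B_y = -9/4  [line -4·x + 13·y + 113/4 = 0 ∩ |BC|² = 1521/8]
   → B = (-1/4, -9/4)
3. E_x = 3  [D, A, E are collinear ∩ BE ⟂ DA]
4. E_y = -9/4  [D, A, E are collinear ∩ BE ⟂ DA]
   → E = (3, -9/4)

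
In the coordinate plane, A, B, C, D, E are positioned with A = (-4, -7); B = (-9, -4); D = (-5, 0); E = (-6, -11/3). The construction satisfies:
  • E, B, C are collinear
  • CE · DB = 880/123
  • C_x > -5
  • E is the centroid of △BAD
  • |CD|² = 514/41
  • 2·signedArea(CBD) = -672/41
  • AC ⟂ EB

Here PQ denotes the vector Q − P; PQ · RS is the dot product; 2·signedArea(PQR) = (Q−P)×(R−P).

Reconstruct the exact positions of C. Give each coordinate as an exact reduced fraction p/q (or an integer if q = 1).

C = (-180/41, -143/41)

1. C_x = -180/41  [E, B, C are collinear ∩ AC ⟂ EB]
2. C_y = -143/41  [E, B, C are collinear ∩ AC ⟂ EB]
   → C = (-180/41, -143/41)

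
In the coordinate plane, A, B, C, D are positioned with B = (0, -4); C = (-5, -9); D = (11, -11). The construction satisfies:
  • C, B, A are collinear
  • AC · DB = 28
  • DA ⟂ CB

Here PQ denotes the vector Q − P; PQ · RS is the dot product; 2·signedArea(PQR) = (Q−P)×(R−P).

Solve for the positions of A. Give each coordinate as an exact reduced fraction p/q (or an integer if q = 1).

A = (2, -2)

1. A_x = 2  [C, B, A are collinear ∩ DA ⟂ CB]
2. A_y = -2  [C, B, A are collinear ∩ DA ⟂ CB]
   → A = (2, -2)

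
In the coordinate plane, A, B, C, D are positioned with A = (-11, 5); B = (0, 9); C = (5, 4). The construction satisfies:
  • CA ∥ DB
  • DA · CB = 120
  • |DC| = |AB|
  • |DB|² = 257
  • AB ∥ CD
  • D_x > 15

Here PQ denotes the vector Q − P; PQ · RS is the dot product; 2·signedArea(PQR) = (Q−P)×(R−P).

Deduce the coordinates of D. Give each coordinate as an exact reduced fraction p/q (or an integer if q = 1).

D = (16, 8)

1. D_x = 16  [CA ∥ DB ∩ AB ∥ CD]
2. D_y = 8  [CA ∥ DB ∩ AB ∥ CD]
   → D = (16, 8)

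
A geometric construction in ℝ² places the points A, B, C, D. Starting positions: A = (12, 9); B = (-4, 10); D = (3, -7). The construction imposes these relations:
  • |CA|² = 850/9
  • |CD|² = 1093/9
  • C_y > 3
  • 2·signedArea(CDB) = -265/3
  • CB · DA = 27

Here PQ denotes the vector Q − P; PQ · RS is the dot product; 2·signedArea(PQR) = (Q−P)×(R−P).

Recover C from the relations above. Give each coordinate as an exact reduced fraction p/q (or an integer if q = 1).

C = (11/3, 4)

1. C_x = 11/3  [CB · DA = 27 ∩ 2·signedArea(CDB) = -265/3]
2. C_y = 4  [CB · DA = 27 ∩ 2·signedArea(CDB) = -265/3]
   → C = (11/3, 4)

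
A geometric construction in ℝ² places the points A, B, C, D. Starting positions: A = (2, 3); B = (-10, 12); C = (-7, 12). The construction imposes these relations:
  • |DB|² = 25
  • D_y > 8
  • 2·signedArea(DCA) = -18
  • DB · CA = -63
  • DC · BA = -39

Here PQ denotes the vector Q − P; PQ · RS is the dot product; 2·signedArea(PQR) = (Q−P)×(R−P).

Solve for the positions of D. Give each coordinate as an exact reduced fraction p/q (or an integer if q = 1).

D = (-6, 9)

1. D_x = -6  [2·signedArea(DCA) = -18 ∩ DB · CA = -63]
2. D_y = 9  [2·signedArea(DCA) = -18 ∩ DB · CA = -63]
   → D = (-6, 9)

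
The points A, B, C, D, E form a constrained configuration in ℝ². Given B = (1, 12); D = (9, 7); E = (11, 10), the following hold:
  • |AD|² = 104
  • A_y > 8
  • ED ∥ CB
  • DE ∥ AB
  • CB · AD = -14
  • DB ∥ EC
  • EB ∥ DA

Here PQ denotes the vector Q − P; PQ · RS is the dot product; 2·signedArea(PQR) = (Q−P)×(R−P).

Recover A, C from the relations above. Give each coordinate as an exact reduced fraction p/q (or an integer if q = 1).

A = (-1, 9)
C = (3, 15)

1. A_x = -1  [DE ∥ AB ∩ EB ∥ DA]
2. A_y = 9  [DE ∥ AB ∩ EB ∥ DA]
   → A = (-1, 9)
3. C_x = 3  [ED ∥ CB ∩ DB ∥ EC]
4. C_y = 15  [ED ∥ CB ∩ DB ∥ EC]
   → C = (3, 15)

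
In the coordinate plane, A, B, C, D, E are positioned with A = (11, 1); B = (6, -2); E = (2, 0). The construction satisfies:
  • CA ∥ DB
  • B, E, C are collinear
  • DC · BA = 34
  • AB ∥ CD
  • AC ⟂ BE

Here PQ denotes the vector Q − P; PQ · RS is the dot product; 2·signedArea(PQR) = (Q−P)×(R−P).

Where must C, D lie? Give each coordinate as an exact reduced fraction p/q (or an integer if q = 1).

C = (44/5, -17/5)
D = (19/5, -32/5)

1. C_x = 44/5  [B, E, C are collinear ∩ AC ⟂ BE]
2. C_y = -17/5  [B, E, C are collinear ∩ AC ⟂ BE]
   → C = (44/5, -17/5)
3. D_x = 19/5  [CA ∥ DB ∩ AB ∥ CD]
4. D_y = -32/5  [CA ∥ DB ∩ AB ∥ CD]
   → D = (19/5, -32/5)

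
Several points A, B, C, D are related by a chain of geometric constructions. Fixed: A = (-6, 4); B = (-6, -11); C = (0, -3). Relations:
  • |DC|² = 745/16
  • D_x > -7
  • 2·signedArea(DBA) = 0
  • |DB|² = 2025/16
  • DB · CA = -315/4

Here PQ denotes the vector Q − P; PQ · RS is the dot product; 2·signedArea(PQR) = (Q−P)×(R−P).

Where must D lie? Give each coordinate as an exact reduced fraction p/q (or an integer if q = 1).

D = (-6, 1/4)

1. D_x = -6  [2·signedArea(DBA) = 0 ∩ DB · CA = -315/4]
2. D_y = 1/4  [2·signedArea(DBA) = 0 ∩ DB · CA = -315/4]
   → D = (-6, 1/4)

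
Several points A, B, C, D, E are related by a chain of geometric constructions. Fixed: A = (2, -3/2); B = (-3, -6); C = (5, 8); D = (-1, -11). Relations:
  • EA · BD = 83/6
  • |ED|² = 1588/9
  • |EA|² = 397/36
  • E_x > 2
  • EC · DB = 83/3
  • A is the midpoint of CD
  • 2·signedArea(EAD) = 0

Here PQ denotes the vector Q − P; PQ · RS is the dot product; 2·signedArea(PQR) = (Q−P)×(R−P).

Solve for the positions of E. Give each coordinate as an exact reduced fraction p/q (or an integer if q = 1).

1. E_x = 3  [2·signedArea(EAD) = 0 ∩ EA · BD = 83/6]
2. E_y = 5/3  [2·signedArea(EAD) = 0 ∩ EA · BD = 83/6]
   → E = (3, 5/3)

E = (3, 5/3)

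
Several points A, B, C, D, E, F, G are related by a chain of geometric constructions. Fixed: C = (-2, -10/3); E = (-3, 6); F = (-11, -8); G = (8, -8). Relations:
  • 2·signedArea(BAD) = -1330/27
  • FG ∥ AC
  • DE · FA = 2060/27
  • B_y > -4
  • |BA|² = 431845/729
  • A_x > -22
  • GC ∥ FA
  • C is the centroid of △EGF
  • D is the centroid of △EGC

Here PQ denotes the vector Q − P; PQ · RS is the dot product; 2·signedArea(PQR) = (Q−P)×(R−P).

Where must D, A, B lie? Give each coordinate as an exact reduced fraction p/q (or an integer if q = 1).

A = (-21, -10/3)
B = (10/3, -104/27)
D = (1, -16/9)

1. D_x = 1  [D is the centroid of △EGC]
2. D_y = -16/9  [D is the centroid of △EGC]
   → D = (1, -16/9)
3. A_x = -21  [FG ∥ AC ∩ GC ∥ FA]
4. A_y = -10/3  [FG ∥ AC ∩ GC ∥ FA]
   → A = (-21, -10/3)
5. B_x = 10/3  [line -14/9·x + 22·y + 2428/27 = 0 ∩ |BA|² = 431845/729]
6. B_y = -104/27  [line -14/9·x + 22·y + 2428/27 = 0 ∩ |BA|² = 431845/729]
   → B = (10/3, -104/27)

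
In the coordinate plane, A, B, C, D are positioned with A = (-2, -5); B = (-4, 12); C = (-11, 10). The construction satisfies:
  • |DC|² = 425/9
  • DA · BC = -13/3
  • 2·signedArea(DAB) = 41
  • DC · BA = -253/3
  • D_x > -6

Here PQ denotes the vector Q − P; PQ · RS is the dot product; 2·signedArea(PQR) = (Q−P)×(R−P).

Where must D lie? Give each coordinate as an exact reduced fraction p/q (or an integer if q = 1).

D = (-17/3, 17/3)

1. D_x = -17/3  [DC · BA = -253/3 ∩ DA · BC = -13/3]
2. D_y = 17/3  [DC · BA = -253/3 ∩ DA · BC = -13/3]
   → D = (-17/3, 17/3)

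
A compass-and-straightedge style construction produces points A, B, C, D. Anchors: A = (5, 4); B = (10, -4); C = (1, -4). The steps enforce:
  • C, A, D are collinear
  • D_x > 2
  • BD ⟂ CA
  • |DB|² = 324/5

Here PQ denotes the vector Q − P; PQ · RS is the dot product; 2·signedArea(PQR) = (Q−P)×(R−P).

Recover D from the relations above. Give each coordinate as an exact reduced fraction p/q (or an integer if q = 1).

D = (14/5, -2/5)

1. D_x = 14/5  [C, A, D are collinear ∩ BD ⟂ CA]
2. D_y = -2/5  [C, A, D are collinear ∩ BD ⟂ CA]
   → D = (14/5, -2/5)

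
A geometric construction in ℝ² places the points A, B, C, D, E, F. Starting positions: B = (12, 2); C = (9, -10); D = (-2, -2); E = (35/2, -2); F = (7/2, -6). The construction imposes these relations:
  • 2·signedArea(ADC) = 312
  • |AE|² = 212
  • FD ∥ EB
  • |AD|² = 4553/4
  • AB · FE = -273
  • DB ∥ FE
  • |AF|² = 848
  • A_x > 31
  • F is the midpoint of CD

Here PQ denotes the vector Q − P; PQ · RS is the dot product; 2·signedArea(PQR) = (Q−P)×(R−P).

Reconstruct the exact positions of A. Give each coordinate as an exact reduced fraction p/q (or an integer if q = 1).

A = (63/2, 2)

1. A_x = 63/2  [2·signedArea(ADC) = 312 ∩ AB · FE = -273]
2. A_y = 2  [2·signedArea(ADC) = 312 ∩ AB · FE = -273]
   → A = (63/2, 2)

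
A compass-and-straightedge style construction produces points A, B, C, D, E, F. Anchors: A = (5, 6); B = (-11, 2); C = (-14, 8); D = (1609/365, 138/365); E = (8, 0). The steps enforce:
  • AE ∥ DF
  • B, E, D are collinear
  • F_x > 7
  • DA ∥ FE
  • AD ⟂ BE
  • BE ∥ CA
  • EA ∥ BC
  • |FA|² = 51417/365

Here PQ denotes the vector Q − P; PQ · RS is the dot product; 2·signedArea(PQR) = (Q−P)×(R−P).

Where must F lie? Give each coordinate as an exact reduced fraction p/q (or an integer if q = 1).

1. F_x = 2704/365  [DA ∥ FE ∩ AE ∥ DF]
2. F_y = -2052/365  [DA ∥ FE ∩ AE ∥ DF]
   → F = (2704/365, -2052/365)

F = (2704/365, -2052/365)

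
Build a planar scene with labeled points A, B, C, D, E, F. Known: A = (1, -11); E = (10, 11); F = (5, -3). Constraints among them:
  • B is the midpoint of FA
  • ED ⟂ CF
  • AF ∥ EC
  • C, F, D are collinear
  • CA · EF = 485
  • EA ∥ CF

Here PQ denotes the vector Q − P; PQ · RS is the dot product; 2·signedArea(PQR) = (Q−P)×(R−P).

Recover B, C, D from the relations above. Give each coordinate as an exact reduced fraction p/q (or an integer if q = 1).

B = (3, -7)
C = (14, 19)
D = (6002/565, 6071/565)

1. B_x = 3  [B is the midpoint of FA]
2. B_y = -7  [B is the midpoint of FA]
   → B = (3, -7)
3. C_x = 14  [EA ∥ CF ∩ AF ∥ EC]
4. C_y = 19  [EA ∥ CF ∩ AF ∥ EC]
   → C = (14, 19)
5. D_x = 6002/565  [C, F, D are collinear ∩ ED ⟂ CF]
6. D_y = 6071/565  [C, F, D are collinear ∩ ED ⟂ CF]
   → D = (6002/565, 6071/565)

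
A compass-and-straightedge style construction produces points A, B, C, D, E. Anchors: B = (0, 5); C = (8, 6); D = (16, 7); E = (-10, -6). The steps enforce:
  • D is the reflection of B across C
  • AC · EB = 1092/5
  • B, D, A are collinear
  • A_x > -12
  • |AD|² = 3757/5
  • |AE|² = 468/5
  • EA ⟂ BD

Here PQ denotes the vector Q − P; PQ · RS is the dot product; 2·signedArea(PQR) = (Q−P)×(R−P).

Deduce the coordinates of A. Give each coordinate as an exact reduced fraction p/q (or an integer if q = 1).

1. A_x = -56/5  [B, D, A are collinear ∩ EA ⟂ BD]
2. A_y = 18/5  [B, D, A are collinear ∩ EA ⟂ BD]
   → A = (-56/5, 18/5)

A = (-56/5, 18/5)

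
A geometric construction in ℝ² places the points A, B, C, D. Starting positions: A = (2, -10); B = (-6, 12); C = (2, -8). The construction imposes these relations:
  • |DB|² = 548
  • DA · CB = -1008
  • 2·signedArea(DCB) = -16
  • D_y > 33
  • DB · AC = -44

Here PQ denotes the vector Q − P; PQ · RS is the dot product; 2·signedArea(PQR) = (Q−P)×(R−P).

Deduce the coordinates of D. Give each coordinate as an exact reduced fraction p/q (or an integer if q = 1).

D = (-14, 34)

1. D_x = -14  [DB · AC = -44 ∩ 2·signedArea(DCB) = -16]
2. D_y = 34  [DB · AC = -44 ∩ 2·signedArea(DCB) = -16]
   → D = (-14, 34)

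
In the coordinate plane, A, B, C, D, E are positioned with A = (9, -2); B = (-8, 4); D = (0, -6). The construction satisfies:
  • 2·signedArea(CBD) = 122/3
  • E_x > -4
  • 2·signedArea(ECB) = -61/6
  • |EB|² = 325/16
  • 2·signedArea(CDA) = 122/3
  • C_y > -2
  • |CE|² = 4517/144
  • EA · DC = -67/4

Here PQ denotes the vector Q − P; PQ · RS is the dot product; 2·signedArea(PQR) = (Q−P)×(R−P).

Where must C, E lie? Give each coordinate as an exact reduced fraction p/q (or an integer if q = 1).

1. C_x = 1/3  [2·signedArea(CDA) = 122/3 ∩ 2·signedArea(CBD) = 122/3]
2. C_y = -4/3  [2·signedArea(CDA) = 122/3 ∩ 2·signedArea(CBD) = 122/3]
   → C = (1/3, -4/3)
3. E_x = -15/4  [2·signedArea(ECB) = -61/6 ∩ EA · DC = -67/4]
4. E_y = 5/2  [2·signedArea(ECB) = -61/6 ∩ EA · DC = -67/4]
   → E = (-15/4, 5/2)

C = (1/3, -4/3)
E = (-15/4, 5/2)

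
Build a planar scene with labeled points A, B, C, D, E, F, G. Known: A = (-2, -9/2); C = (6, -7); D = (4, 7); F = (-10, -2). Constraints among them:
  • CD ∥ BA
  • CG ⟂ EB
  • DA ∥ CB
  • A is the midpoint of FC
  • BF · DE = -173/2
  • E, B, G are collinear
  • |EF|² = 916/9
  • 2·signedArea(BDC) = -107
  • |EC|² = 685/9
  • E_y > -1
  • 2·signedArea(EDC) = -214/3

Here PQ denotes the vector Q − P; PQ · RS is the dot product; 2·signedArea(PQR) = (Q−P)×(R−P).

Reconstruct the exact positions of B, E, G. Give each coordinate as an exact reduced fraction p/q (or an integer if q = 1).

B = (0, -37/2)
E = (0, -2/3)
G = (0, -7)

1. B_x = 0  [CD ∥ BA ∩ DA ∥ CB]
2. B_y = -37/2  [CD ∥ BA ∩ DA ∥ CB]
   → B = (0, -37/2)
3. E_x = 0  [2·signedArea(EDC) = -214/3 ∩ BF · DE = -173/2]
4. E_y = -2/3  [2·signedArea(EDC) = -214/3 ∩ BF · DE = -173/2]
   → E = (0, -2/3)
5. G_x = 0  [E, B, G are collinear ∩ CG ⟂ EB]
6. G_y = -7  [E, B, G are collinear ∩ CG ⟂ EB]
   → G = (0, -7)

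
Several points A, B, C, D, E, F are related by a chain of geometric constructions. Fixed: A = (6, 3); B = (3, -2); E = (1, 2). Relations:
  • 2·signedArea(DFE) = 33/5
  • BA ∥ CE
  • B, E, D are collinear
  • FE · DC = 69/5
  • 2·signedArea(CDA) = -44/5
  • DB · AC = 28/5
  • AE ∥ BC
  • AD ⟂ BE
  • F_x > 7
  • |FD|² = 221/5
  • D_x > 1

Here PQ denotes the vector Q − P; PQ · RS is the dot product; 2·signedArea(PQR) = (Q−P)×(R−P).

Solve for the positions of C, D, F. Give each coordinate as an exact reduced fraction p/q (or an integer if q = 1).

C = (-2, -3)
D = (8/5, 4/5)
F = (8, -1)

1. C_x = -2  [BA ∥ CE ∩ AE ∥ BC]
2. C_y = -3  [BA ∥ CE ∩ AE ∥ BC]
   → C = (-2, -3)
3. D_x = 8/5  [B, E, D are collinear ∩ AD ⟂ BE]
4. D_y = 4/5  [B, E, D are collinear ∩ AD ⟂ BE]
   → D = (8/5, 4/5)
5. F_x = 8  [FE · DC = 69/5 ∩ 2·signedArea(DFE) = 33/5]
6. F_y = -1  [FE · DC = 69/5 ∩ 2·signedArea(DFE) = 33/5]
   → F = (8, -1)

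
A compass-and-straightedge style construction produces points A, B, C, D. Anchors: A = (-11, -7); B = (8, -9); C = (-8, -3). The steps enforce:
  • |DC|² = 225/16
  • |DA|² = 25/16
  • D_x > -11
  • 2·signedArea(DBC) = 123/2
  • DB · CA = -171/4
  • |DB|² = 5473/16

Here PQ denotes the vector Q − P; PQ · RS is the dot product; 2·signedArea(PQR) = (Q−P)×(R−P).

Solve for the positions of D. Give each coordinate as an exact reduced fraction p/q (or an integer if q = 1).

1. D_x = -41/4  [DB · CA = -171/4 ∩ 2·signedArea(DBC) = 123/2]
2. D_y = -6  [DB · CA = -171/4 ∩ 2·signedArea(DBC) = 123/2]
   → D = (-41/4, -6)

D = (-41/4, -6)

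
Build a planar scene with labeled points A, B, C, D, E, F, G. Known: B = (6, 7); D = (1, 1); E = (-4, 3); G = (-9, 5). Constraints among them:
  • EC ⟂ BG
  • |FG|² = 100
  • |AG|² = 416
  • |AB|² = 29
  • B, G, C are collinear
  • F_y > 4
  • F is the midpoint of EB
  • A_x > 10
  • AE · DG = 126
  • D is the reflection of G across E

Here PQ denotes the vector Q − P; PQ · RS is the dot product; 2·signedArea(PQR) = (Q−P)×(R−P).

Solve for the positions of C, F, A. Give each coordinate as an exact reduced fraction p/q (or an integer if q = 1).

A = (11, 9)
C = (-996/229, 1287/229)
F = (1, 5)

1. C_x = -996/229  [B, G, C are collinear ∩ EC ⟂ BG]
2. C_y = 1287/229  [B, G, C are collinear ∩ EC ⟂ BG]
   → C = (-996/229, 1287/229)
3. F_x = 1  [F is the midpoint of EB]
4. F_y = 5  [F is the midpoint of EB]
   → F = (1, 5)
5. A_x = 11  [line 10·x + -4·y + -74 = 0 ∩ |AG|² = 416]
6. A_y = 9  [line 10·x + -4·y + -74 = 0 ∩ |AG|² = 416]
   → A = (11, 9)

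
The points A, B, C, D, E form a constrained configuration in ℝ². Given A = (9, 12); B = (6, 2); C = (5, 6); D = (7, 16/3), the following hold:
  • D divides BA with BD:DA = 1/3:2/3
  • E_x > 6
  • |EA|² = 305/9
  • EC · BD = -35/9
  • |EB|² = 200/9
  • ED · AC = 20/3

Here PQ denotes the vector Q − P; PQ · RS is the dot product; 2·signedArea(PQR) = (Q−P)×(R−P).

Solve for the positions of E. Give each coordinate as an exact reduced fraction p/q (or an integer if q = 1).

1. E_x = 20/3  [EC · BD = -35/9 ∩ ED · AC = 20/3]
2. E_y = 20/3  [EC · BD = -35/9 ∩ ED · AC = 20/3]
   → E = (20/3, 20/3)

E = (20/3, 20/3)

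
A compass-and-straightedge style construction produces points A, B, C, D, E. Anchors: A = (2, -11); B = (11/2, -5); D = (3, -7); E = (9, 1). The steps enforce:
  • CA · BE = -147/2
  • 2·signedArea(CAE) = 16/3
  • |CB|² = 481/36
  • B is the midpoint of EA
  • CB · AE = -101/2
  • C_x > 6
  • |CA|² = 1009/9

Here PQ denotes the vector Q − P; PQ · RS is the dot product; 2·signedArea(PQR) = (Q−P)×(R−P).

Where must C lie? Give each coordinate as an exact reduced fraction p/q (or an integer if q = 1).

C = (7, -5/3)

1. C_x = 7  [CA · BE = -147/2 ∩ 2·signedArea(CAE) = 16/3]
2. C_y = -5/3  [CA · BE = -147/2 ∩ 2·signedArea(CAE) = 16/3]
   → C = (7, -5/3)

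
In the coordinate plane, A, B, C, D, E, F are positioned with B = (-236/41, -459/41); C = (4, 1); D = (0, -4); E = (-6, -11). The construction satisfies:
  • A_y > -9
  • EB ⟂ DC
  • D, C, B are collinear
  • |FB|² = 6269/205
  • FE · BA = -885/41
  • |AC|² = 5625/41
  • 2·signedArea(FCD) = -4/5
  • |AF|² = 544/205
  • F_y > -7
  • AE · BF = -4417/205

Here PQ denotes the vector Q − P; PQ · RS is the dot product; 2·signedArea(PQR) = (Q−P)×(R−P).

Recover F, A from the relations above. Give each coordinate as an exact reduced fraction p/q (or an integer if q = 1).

A = (-136/41, -334/41)
F = (-12/5, -34/5)

1. F_x = -12/5  [line 5·x + -4·y + -76/5 = 0 ∩ |FB|² = 6269/205]
2. F_y = -34/5  [line 5·x + -4·y + -76/5 = 0 ∩ |FB|² = 6269/205]
   → F = (-12/5, -34/5)
3. A_x = -136/41  [AE · BF = -4417/205 ∩ FE · BA = -885/41]
4. A_y = -334/41  [AE · BF = -4417/205 ∩ FE · BA = -885/41]
   → A = (-136/41, -334/41)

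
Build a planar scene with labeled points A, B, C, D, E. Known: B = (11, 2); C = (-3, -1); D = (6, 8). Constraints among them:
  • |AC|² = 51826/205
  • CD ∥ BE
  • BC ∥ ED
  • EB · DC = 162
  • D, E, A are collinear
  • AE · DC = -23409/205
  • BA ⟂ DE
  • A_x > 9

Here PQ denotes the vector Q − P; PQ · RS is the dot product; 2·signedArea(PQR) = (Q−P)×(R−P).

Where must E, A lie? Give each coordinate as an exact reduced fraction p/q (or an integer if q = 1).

1. E_x = 20  [BC ∥ ED ∩ CD ∥ BE]
2. E_y = 11  [BC ∥ ED ∩ CD ∥ BE]
   → E = (20, 11)
3. A_x = 1958/205  [D, E, A are collinear ∩ BA ⟂ DE]
4. A_y = 1796/205  [D, E, A are collinear ∩ BA ⟂ DE]
   → A = (1958/205, 1796/205)

A = (1958/205, 1796/205)
E = (20, 11)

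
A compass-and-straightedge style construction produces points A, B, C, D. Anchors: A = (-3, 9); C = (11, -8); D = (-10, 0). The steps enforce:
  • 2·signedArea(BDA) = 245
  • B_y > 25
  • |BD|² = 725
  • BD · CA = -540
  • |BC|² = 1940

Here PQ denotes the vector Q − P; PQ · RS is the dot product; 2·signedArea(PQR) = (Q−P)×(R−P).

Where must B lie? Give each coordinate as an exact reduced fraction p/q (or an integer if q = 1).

1. B_x = -17  [2·signedArea(BDA) = 245 ∩ BD · CA = -540]
2. B_y = 26  [2·signedArea(BDA) = 245 ∩ BD · CA = -540]
   → B = (-17, 26)

B = (-17, 26)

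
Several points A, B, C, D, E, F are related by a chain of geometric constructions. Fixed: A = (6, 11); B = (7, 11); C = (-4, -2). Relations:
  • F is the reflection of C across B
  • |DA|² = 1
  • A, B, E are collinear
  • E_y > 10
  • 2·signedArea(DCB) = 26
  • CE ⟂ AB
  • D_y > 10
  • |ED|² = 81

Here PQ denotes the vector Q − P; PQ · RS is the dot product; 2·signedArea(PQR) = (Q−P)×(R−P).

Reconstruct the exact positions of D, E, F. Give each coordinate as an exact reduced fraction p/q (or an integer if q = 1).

1. E_x = -4  [A, B, E are collinear ∩ CE ⟂ AB]
2. E_y = 11  [A, B, E are collinear ∩ CE ⟂ AB]
   → E = (-4, 11)
3. F_x = 18  [F is the reflection of C across B]
4. F_y = 24  [F is the reflection of C across B]
   → F = (18, 24)
5. D_x = 5  [line -13·x + 11·y + -56 = 0 ∩ |ED|² = 81]
6. D_y = 11  [line -13·x + 11·y + -56 = 0 ∩ |ED|² = 81]
   → D = (5, 11)

D = (5, 11)
E = (-4, 11)
F = (18, 24)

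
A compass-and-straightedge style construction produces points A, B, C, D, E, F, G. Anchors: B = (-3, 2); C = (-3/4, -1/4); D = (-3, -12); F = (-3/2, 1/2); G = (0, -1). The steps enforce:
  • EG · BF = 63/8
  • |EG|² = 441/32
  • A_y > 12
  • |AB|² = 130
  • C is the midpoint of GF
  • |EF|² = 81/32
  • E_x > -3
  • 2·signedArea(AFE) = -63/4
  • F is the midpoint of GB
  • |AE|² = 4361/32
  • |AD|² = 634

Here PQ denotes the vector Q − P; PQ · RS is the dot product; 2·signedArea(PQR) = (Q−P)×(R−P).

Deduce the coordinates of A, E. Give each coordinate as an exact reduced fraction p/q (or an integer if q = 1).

1. E_x = -21/8  [line -3/2·x + 3/2·y + -51/8 = 0 ∩ |EF|² = 81/32]
2. E_y = 13/8  [line -3/2·x + 3/2·y + -51/8 = 0 ∩ |EF|² = 81/32]
   → E = (-21/8, 13/8)
3. A_x = 0  [line -9/8·x + -9/8·y + 117/8 = 0 ∩ |AB|² = 130]
4. A_y = 13  [line -9/8·x + -9/8·y + 117/8 = 0 ∩ |AB|² = 130]
   → A = (0, 13)

A = (0, 13)
E = (-21/8, 13/8)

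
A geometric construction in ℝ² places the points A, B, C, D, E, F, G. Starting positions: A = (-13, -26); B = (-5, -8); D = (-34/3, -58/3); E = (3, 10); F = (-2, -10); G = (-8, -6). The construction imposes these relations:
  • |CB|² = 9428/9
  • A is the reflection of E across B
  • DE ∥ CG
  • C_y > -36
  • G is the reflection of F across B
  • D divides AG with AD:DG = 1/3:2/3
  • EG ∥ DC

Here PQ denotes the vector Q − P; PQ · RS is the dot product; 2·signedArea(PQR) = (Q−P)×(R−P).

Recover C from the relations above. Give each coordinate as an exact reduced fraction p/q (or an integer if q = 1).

C = (-67/3, -106/3)

1. C_x = -67/3  [DE ∥ CG ∩ EG ∥ DC]
2. C_y = -106/3  [DE ∥ CG ∩ EG ∥ DC]
   → C = (-67/3, -106/3)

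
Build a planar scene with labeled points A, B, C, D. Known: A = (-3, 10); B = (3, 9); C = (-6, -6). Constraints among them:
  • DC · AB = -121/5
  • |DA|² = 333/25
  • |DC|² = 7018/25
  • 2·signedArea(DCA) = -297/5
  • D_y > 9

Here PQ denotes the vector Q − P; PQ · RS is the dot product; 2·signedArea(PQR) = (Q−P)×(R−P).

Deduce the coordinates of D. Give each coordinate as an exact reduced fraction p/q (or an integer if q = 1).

D = (3/5, 47/5)

1. D_x = 3/5  [DC · AB = -121/5 ∩ 2·signedArea(DCA) = -297/5]
2. D_y = 47/5  [DC · AB = -121/5 ∩ 2·signedArea(DCA) = -297/5]
   → D = (3/5, 47/5)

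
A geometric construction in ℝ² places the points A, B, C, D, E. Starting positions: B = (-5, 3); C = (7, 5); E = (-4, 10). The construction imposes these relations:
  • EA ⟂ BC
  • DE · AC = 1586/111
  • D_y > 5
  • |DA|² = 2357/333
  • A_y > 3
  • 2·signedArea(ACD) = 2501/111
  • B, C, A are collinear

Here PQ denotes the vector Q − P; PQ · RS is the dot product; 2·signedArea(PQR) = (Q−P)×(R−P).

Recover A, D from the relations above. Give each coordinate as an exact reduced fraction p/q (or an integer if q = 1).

A = (-107/37, 124/37)
D = (-14/3, 16/3)

1. A_x = -107/37  [B, C, A are collinear ∩ EA ⟂ BC]
2. A_y = 124/37  [B, C, A are collinear ∩ EA ⟂ BC]
   → A = (-107/37, 124/37)
3. D_x = -14/3  [DE · AC = 1586/111 ∩ 2·signedArea(ACD) = 2501/111]
4. D_y = 16/3  [DE · AC = 1586/111 ∩ 2·signedArea(ACD) = 2501/111]
   → D = (-14/3, 16/3)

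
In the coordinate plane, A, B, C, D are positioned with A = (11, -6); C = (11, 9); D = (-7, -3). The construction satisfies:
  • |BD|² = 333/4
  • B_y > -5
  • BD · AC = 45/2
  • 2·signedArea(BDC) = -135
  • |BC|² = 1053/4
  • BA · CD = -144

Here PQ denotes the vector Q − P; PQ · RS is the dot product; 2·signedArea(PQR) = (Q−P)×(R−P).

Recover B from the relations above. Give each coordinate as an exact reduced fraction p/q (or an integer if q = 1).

B = (2, -9/2)

1. B_x = 2  [BA · CD = -144 ∩ 2·signedArea(BDC) = -135]
2. B_y = -9/2  [BA · CD = -144 ∩ 2·signedArea(BDC) = -135]
   → B = (2, -9/2)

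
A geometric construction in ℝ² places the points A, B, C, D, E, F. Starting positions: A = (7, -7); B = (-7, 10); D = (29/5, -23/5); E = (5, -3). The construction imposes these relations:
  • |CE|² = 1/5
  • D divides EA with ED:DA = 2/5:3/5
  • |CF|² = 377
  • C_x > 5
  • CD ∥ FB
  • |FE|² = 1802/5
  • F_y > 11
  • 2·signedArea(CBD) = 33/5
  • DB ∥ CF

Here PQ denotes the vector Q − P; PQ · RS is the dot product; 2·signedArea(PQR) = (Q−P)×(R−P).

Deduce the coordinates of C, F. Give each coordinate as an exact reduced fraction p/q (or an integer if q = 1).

C = (26/5, -17/5)
F = (-38/5, 56/5)

1. C_x = 26/5  [line 73/5·x + 64/5·y + -162/5 = 0 ∩ |CE|² = 1/5]
2. C_y = -17/5  [line 73/5·x + 64/5·y + -162/5 = 0 ∩ |CE|² = 1/5]
   → C = (26/5, -17/5)
3. F_x = -38/5  [CD ∥ FB ∩ DB ∥ CF]
4. F_y = 56/5  [CD ∥ FB ∩ DB ∥ CF]
   → F = (-38/5, 56/5)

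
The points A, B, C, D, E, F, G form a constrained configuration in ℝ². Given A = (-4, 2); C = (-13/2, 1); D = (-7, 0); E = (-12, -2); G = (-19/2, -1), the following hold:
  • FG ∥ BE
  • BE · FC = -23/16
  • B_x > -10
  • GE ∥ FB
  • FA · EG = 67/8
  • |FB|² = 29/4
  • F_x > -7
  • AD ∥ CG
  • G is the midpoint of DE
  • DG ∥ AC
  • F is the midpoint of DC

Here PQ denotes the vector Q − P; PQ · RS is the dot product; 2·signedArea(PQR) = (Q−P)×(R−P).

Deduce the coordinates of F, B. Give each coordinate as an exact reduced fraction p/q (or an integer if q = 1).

B = (-37/4, -1/2)
F = (-27/4, 1/2)

1. F_x = -27/4  [F is the midpoint of DC]
2. F_y = 1/2  [F is the midpoint of DC]
   → F = (-27/4, 1/2)
3. B_x = -37/4  [FG ∥ BE ∩ GE ∥ FB]
4. B_y = -1/2  [FG ∥ BE ∩ GE ∥ FB]
   → B = (-37/4, -1/2)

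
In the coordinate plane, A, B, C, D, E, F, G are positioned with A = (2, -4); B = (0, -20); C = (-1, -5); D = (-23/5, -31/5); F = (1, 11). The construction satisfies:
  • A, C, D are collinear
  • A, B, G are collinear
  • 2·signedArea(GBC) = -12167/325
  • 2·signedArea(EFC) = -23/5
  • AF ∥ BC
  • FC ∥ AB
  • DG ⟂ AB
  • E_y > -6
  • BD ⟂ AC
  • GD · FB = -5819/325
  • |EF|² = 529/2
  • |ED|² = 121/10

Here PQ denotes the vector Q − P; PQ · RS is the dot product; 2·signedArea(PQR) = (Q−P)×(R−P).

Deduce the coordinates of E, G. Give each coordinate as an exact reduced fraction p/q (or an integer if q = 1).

1. E_x = -13/10  [line 16·x + -2·y + 53/5 = 0 ∩ |ED|² = 121/10]
2. E_y = -51/10  [line 16·x + -2·y + 53/5 = 0 ∩ |ED|² = 121/10]
   → E = (-13/10, -51/10)
3. G_x = 529/325  [A, B, G are collinear ∩ DG ⟂ AB]
4. G_y = -2268/325  [A, B, G are collinear ∩ DG ⟂ AB]
   → G = (529/325, -2268/325)

E = (-13/10, -51/10)
G = (529/325, -2268/325)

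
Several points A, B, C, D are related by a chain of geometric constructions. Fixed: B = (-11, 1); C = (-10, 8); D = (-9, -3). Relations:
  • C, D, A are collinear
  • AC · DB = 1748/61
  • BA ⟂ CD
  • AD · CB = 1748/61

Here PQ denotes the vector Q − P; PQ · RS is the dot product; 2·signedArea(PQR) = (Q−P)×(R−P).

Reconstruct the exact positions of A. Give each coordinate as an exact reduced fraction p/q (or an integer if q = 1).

A = (-572/61, 70/61)

1. A_x = -572/61  [C, D, A are collinear ∩ BA ⟂ CD]
2. A_y = 70/61  [C, D, A are collinear ∩ BA ⟂ CD]
   → A = (-572/61, 70/61)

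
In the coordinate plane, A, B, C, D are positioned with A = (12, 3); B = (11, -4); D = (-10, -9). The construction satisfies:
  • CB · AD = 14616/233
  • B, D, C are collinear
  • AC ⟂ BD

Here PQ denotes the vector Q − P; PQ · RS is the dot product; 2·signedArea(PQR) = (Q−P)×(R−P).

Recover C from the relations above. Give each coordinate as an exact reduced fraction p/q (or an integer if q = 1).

1. C_x = 3151/233  [B, D, C are collinear ∩ AC ⟂ BD]
2. C_y = -792/233  [B, D, C are collinear ∩ AC ⟂ BD]
   → C = (3151/233, -792/233)

C = (3151/233, -792/233)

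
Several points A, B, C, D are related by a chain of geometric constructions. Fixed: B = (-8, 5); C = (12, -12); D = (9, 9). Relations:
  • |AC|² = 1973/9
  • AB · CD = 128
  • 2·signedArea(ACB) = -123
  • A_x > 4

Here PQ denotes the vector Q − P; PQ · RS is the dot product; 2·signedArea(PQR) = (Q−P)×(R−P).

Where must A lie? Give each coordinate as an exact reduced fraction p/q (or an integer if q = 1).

A = (13/3, 2/3)

1. A_x = 13/3  [2·signedArea(ACB) = -123 ∩ AB · CD = 128]
2. A_y = 2/3  [2·signedArea(ACB) = -123 ∩ AB · CD = 128]
   → A = (13/3, 2/3)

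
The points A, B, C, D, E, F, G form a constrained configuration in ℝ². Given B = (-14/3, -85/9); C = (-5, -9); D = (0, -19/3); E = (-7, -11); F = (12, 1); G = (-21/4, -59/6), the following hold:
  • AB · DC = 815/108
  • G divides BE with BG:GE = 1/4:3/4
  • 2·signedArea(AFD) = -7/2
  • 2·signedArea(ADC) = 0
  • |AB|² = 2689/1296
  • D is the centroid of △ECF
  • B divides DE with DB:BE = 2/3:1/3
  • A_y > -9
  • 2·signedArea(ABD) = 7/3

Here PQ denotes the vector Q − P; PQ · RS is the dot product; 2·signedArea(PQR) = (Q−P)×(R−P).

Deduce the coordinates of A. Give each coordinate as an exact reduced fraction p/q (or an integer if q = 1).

A = (-15/4, -25/3)

1. A_x = -15/4  [2·signedArea(ADC) = 0 ∩ 2·signedArea(AFD) = -7/2]
2. A_y = -25/3  [2·signedArea(ADC) = 0 ∩ 2·signedArea(AFD) = -7/2]
   → A = (-15/4, -25/3)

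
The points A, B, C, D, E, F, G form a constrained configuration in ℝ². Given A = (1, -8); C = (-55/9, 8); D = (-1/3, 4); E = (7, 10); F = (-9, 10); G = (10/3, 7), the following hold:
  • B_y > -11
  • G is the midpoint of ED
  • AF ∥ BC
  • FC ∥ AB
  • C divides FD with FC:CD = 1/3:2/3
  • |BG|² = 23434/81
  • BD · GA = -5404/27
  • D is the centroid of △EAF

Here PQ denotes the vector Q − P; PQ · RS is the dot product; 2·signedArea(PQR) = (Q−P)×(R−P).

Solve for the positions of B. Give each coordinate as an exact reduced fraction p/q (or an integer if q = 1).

1. B_x = 35/9  [AF ∥ BC ∩ FC ∥ AB]
2. B_y = -10  [AF ∥ BC ∩ FC ∥ AB]
   → B = (35/9, -10)

B = (35/9, -10)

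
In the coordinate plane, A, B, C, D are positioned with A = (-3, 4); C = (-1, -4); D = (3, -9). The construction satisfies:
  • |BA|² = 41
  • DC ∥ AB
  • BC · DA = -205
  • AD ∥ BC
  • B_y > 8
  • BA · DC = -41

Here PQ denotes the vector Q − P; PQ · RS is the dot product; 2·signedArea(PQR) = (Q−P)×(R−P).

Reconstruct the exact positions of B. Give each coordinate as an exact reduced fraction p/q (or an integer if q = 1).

B = (-7, 9)

1. B_x = -7  [AD ∥ BC ∩ DC ∥ AB]
2. B_y = 9  [AD ∥ BC ∩ DC ∥ AB]
   → B = (-7, 9)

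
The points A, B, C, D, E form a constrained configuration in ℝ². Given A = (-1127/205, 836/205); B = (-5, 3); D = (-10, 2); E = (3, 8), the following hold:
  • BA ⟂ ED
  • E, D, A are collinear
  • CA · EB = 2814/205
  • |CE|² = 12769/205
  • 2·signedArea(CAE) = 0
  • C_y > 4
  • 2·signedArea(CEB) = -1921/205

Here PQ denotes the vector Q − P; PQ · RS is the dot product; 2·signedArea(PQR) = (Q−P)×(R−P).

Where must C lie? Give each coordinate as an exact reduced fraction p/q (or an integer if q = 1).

C = (-854/205, 962/205)

1. C_x = -854/205  [2·signedArea(CAE) = 0 ∩ 2·signedArea(CEB) = -1921/205]
2. C_y = 962/205  [2·signedArea(CAE) = 0 ∩ 2·signedArea(CEB) = -1921/205]
   → C = (-854/205, 962/205)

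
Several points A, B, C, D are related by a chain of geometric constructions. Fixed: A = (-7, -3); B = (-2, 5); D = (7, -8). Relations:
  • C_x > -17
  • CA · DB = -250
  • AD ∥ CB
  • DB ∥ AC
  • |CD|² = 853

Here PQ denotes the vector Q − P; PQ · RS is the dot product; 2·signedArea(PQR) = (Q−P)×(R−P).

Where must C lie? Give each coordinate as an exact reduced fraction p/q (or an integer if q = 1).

1. C_x = -16  [AD ∥ CB ∩ DB ∥ AC]
2. C_y = 10  [AD ∥ CB ∩ DB ∥ AC]
   → C = (-16, 10)

C = (-16, 10)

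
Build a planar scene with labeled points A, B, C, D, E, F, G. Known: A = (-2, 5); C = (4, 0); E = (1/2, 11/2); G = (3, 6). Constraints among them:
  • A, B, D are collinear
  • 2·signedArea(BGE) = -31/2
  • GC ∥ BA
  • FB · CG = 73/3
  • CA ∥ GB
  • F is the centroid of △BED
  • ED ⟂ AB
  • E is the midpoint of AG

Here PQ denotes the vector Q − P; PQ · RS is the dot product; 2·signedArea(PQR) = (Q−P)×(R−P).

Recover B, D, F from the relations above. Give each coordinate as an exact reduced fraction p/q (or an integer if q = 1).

1. B_x = -3  [GC ∥ BA ∩ CA ∥ GB]
2. B_y = 11  [GC ∥ BA ∩ CA ∥ GB]
   → B = (-3, 11)
3. D_x = -149/74  [A, B, D are collinear ∩ ED ⟂ AB]
4. D_y = 188/37  [A, B, D are collinear ∩ ED ⟂ AB]
   → D = (-149/74, 188/37)
5. F_x = -167/111  [F is the centroid of △BED]
6. F_y = 1597/222  [F is the centroid of △BED]
   → F = (-167/111, 1597/222)

B = (-3, 11)
D = (-149/74, 188/37)
F = (-167/111, 1597/222)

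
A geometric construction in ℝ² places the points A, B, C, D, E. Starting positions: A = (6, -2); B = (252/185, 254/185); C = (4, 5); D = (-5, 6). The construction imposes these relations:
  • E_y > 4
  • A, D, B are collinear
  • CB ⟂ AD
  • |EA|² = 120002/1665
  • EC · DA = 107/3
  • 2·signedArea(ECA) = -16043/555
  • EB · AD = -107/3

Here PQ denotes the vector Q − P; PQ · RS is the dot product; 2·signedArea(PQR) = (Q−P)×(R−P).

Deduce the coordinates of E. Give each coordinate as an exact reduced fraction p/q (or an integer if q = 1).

E = (67/555, 763/185)

1. E_x = 67/555  [2·signedArea(ECA) = -16043/555 ∩ EB · AD = -107/3]
2. E_y = 763/185  [2·signedArea(ECA) = -16043/555 ∩ EB · AD = -107/3]
   → E = (67/555, 763/185)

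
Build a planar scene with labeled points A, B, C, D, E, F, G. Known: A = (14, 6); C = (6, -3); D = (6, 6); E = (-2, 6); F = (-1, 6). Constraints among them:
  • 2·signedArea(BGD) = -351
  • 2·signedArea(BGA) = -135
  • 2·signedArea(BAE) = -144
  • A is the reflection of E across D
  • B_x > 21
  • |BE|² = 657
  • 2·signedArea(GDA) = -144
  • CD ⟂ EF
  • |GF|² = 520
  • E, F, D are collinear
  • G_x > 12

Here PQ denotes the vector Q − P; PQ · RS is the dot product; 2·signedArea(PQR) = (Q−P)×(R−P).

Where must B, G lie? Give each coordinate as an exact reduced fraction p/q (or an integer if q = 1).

1. B_y = 15  [2·signedArea(BAE) = -144]
2. B_x = 22  [|BE|² = 657]
   → B = (22, 15)
3. G_x = 13  [2·signedArea(GDA) = -144 ∩ 2·signedArea(BGD) = -351]
4. G_y = -12  [2·signedArea(GDA) = -144 ∩ 2·signedArea(BGD) = -351]
   → G = (13, -12)

B = (22, 15)
G = (13, -12)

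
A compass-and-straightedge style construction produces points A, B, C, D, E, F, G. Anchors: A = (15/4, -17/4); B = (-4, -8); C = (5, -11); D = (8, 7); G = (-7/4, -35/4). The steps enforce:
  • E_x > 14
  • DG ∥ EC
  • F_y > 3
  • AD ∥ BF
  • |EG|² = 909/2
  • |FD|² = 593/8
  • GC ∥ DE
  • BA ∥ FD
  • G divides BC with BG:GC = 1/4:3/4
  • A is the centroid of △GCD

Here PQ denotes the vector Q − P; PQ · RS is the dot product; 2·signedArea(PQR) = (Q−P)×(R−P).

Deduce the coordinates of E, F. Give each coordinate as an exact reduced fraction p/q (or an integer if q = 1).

E = (59/4, 19/4)
F = (1/4, 13/4)

1. E_x = 59/4  [DG ∥ EC ∩ GC ∥ DE]
2. E_y = 19/4  [DG ∥ EC ∩ GC ∥ DE]
   → E = (59/4, 19/4)
3. F_x = 1/4  [BA ∥ FD ∩ AD ∥ BF]
4. F_y = 13/4  [BA ∥ FD ∩ AD ∥ BF]
   → F = (1/4, 13/4)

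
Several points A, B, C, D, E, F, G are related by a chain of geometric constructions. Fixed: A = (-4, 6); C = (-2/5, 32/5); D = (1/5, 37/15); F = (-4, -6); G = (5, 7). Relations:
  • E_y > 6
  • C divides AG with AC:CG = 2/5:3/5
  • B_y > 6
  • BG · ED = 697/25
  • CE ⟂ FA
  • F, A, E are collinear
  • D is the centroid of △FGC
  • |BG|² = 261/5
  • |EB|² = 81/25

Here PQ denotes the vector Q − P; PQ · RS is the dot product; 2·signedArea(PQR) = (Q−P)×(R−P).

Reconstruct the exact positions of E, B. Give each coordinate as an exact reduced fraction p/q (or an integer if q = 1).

B = (-11/5, 32/5)
E = (-4, 32/5)

1. E_x = -4  [F, A, E are collinear ∩ CE ⟂ FA]
2. E_y = 32/5  [F, A, E are collinear ∩ CE ⟂ FA]
   → E = (-4, 32/5)
3. B_x = -11/5  [line -21/5·x + 59/15·y + -2581/75 = 0 ∩ |EB|² = 81/25]
4. B_y = 32/5  [line -21/5·x + 59/15·y + -2581/75 = 0 ∩ |EB|² = 81/25]
   → B = (-11/5, 32/5)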